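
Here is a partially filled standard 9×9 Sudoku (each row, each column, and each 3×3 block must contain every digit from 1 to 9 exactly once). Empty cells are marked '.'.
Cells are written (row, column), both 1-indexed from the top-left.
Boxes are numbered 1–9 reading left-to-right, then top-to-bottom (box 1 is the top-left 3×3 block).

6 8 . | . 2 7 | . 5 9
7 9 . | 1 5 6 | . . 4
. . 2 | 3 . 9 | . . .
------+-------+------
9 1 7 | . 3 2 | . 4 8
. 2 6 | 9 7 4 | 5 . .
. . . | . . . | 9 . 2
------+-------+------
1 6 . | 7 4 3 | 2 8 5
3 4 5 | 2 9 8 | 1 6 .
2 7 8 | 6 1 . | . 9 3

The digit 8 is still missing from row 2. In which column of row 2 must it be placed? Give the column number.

7

Consider where 8 can go in row 2.
(2,3) is out (column 3 already has a 8).
(2,8) is out (column 8 already has a 8).
So the only cell in row 2 that can hold 8 is (2,7).
That is column 7.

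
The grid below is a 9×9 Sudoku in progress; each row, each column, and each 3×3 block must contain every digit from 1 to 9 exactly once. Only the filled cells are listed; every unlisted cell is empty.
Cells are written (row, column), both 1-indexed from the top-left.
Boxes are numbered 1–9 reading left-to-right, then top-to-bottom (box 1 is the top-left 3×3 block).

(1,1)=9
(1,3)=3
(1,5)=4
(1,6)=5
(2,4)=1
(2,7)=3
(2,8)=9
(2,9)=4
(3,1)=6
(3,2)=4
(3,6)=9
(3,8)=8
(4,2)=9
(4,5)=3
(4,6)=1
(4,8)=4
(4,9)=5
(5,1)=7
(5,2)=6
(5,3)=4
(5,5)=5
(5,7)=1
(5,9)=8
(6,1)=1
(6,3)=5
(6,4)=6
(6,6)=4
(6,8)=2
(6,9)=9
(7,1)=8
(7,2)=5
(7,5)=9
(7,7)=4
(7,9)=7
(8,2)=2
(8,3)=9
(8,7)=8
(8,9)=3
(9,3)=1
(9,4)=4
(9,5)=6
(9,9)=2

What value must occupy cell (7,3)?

6

Row 7 already contains {4, 5, 7, 8, 9}.
Column 3 already contains {1, 3, 4, 5, 9}.
Its 3×3 block (box 7) already contains {1, 2, 5, 8, 9}.
The only value from 1–9 not eliminated is 6, so (7,3) = 6.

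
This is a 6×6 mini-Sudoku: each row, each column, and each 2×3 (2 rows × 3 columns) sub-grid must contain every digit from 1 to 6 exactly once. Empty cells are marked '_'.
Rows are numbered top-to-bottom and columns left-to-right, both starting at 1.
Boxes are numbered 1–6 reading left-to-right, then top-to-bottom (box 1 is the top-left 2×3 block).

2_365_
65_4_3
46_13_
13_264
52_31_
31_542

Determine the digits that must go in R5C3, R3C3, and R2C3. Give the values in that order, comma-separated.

For R5C3:
  Consider where 4 can go in row 5.
  R5C6 is out (column 6 already has a 4).
  So the only cell in row 5 that can hold 4 is R5C3.
  So R5C3 = 4.
For R3C3:
  Consider where 2 can go in box 3.
  R4C3 is out (row 4 already has a 2).
  So the only cell in box 3 that can hold 2 is R3C3.
  So R3C3 = 2.
For R2C3:
  Row 2 already contains {3, 4, 5, 6}.
  Column 3 already contains {3}.
  Its 2×3 block (box 1) already contains {2, 3, 5, 6}.
  The only value from 1–6 not eliminated is 1, so R2C3 = 1.

4,2,1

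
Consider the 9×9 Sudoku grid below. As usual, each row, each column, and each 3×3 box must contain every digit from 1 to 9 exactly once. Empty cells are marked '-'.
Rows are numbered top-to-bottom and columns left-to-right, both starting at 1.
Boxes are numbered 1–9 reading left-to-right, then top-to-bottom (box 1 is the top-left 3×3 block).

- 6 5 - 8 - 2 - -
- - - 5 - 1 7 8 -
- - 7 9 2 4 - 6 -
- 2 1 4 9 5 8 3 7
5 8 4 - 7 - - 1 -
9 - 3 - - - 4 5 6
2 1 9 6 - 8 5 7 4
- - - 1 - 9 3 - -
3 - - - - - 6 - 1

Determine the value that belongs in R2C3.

Row 2 already contains {1, 5, 7, 8}.
Column 3 already contains {1, 3, 4, 5, 7, 9}.
Its 3×3 block (box 1) already contains {5, 6, 7}.
The only value from 1–9 not eliminated is 2, so R2C3 = 2.

2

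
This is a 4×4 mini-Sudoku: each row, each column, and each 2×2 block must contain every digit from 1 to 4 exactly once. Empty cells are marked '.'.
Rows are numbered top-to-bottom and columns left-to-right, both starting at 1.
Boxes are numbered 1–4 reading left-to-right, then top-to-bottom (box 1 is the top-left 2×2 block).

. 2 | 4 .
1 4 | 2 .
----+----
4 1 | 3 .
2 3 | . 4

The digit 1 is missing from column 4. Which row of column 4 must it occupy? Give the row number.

Consider where 1 can go in column 4.
r2c4 is out (row 2 already has a 1).
r3c4 is out (row 3 already has a 1).
So the only cell in column 4 that can hold 1 is r1c4.
That is row 1.

1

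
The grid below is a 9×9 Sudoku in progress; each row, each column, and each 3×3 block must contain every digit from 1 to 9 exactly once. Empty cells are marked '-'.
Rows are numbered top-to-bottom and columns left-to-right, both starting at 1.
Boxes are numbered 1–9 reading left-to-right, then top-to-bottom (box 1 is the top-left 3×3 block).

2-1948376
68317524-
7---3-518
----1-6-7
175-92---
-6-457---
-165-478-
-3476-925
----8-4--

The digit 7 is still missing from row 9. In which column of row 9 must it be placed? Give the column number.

Consider where 7 can go in row 9.
R9C1 is out (column 1 already has a 7). R9C2 is out (column 2 already has a 7). R9C4 is out (column 4 already has a 7). R9C6 is out (column 6 already has a 7). The remaining empty cells in row 9 are similarly blocked.
So the only cell in row 9 that can hold 7 is R9C3.
That is column 3.

3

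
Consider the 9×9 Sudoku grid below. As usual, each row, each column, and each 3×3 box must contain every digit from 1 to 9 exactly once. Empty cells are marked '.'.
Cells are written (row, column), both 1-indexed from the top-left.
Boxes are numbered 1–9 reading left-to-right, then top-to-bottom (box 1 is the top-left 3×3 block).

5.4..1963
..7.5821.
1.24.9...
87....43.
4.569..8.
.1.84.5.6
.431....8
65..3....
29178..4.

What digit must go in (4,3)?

Cell (4,3) itself could take any of {6, 9} by direct elimination.
Consider where 6 can go in column 3.
(6,3) is out (row 6 already has a 6).
(8,3) is out (row 8 already has a 6).
So the only cell in column 3 that can hold 6 is (4,3).
Therefore (4,3) = 6.

6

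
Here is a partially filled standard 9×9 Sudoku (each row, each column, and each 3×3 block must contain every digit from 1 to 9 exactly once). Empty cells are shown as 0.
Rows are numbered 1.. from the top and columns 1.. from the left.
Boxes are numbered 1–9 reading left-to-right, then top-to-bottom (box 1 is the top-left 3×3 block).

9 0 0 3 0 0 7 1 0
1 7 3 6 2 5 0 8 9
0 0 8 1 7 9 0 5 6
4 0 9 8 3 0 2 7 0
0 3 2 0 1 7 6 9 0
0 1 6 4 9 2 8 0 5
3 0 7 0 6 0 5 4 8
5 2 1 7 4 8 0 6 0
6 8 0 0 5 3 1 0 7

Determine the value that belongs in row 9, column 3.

4

Row 9 already contains {1, 3, 5, 6, 7, 8}.
Column 3 already contains {1, 2, 3, 6, 7, 8, 9}.
Its 3×3 block (box 7) already contains {1, 2, 3, 5, 6, 7, 8}.
The only value from 1–9 not eliminated is 4, so row 9, column 3 = 4.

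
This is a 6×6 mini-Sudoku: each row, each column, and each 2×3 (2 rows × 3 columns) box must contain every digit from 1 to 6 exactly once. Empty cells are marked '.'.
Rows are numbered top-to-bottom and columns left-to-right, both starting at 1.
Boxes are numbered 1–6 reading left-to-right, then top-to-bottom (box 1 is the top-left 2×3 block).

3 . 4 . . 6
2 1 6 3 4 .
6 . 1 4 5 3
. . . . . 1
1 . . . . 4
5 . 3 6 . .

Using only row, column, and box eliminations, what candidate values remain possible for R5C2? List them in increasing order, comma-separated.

Row 5 already contains {1, 4}.
Column 2 already contains {1}.
Its 2×3 block (box 5) already contains {1, 3, 5}.
Removing those from 1–6 leaves {2, 6} as the candidates for R5C2.

2,6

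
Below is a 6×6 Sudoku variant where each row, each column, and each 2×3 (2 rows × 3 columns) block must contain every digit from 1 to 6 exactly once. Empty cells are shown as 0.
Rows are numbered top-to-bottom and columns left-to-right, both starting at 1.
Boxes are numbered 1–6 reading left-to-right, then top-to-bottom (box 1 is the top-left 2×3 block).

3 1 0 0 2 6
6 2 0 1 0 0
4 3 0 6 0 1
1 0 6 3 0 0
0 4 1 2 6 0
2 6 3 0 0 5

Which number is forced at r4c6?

Cell r4c6 itself could take any of {2, 4} by direct elimination.
Consider where 2 can go in row 4.
r4c2 is out (column 2 already has a 2).
r4c5 is out (column 5 already has a 2).
So the only cell in row 4 that can hold 2 is r4c6.
Therefore r4c6 = 2.

2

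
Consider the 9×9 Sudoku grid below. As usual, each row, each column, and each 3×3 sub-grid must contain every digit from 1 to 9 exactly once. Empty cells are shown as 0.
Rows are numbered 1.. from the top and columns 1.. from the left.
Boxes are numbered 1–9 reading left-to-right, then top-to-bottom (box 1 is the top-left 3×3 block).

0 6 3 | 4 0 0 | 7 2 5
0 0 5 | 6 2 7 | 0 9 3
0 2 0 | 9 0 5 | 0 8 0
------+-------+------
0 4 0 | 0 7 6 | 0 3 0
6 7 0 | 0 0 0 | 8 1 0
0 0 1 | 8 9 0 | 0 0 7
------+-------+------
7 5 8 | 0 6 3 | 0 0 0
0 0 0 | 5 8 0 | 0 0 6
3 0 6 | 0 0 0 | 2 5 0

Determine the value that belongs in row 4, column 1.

8

Cell row 4, column 1 itself could take any of {2, 5, 8, 9} by direct elimination.
Consider where 8 can go in box 4.
row 4, column 3 is out (column 3 already has a 8).
row 5, column 3 is out (row 5 already has a 8).
row 6, column 1 is out (row 6 already has a 8).
row 6, column 2 is out (row 6 already has a 8).
So the only cell in box 4 that can hold 8 is row 4, column 1.
Therefore row 4, column 1 = 8.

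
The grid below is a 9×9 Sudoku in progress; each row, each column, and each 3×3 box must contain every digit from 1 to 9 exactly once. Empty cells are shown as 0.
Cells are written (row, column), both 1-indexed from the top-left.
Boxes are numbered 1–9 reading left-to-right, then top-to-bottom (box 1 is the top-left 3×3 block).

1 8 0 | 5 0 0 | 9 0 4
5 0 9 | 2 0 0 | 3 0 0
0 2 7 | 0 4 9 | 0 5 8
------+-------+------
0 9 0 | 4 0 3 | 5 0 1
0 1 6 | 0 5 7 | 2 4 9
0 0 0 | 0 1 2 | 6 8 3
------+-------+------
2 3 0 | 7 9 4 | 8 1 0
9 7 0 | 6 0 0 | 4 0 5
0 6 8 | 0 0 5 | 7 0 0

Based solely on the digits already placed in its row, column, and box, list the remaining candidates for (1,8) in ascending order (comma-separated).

Row 1 already contains {1, 4, 5, 8, 9}.
Column 8 already contains {1, 4, 5, 8}.
Its 3×3 block (box 3) already contains {3, 4, 5, 8, 9}.
Removing those from 1–9 leaves {2, 6, 7} as the candidates for (1,8).

2,6,7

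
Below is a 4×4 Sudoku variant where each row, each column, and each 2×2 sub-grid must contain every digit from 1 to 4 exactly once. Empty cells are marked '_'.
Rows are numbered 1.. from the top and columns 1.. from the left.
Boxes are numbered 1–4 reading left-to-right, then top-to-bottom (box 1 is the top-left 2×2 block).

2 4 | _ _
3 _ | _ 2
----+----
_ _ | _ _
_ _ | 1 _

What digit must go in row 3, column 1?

1

Cell row 3, column 1 itself could take any of {1, 4} by direct elimination.
Consider where 1 can go in column 1.
row 4, column 1 is out (row 4 already has a 1).
So the only cell in column 1 that can hold 1 is row 3, column 1.
Therefore row 3, column 1 = 1.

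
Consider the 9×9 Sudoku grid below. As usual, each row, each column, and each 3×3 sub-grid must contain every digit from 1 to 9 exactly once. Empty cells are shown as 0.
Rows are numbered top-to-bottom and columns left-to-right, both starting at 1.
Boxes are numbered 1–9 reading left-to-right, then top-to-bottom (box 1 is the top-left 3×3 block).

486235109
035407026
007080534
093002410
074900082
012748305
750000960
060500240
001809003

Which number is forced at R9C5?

6

Cell R9C5 itself could take any of {2, 6, 7} by direct elimination.
Consider where 6 can go in box 8.
R7C4 is out (row 7 already has a 6).
R7C5 is out (row 7 already has a 6).
R7C6 is out (row 7 already has a 6).
R8C5 is out (row 8 already has a 6).
R8C6 is out (row 8 already has a 6).
So the only cell in box 8 that can hold 6 is R9C5.
Therefore R9C5 = 6.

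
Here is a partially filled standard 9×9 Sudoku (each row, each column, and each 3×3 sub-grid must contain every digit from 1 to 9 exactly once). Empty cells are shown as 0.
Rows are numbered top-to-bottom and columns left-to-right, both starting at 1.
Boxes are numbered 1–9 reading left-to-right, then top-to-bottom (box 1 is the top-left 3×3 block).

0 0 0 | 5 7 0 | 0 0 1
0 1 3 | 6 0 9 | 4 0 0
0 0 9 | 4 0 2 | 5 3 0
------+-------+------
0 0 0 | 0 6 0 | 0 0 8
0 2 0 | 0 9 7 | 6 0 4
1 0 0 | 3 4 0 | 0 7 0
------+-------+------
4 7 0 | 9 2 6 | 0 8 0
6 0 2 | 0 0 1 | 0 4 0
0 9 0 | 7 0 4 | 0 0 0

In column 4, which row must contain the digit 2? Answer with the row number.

Consider where 2 can go in column 4.
R5C4 is out (row 5 already has a 2).
R8C4 is out (row 8 already has a 2).
So the only cell in column 4 that can hold 2 is R4C4.
That is row 4.

4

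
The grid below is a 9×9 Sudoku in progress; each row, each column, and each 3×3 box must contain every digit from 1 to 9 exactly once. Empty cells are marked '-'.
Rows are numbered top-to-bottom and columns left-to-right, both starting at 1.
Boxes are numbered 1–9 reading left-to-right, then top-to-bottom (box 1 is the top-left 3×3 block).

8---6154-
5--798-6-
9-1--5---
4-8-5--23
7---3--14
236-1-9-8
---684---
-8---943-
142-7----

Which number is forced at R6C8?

5

Cell R6C8 itself could take any of {5, 7} by direct elimination.
Consider where 5 can go in box 6.
R4C7 is out (row 4 already has a 5).
R5C7 is out (column 7 already has a 5).
So the only cell in box 6 that can hold 5 is R6C8.
Therefore R6C8 = 5.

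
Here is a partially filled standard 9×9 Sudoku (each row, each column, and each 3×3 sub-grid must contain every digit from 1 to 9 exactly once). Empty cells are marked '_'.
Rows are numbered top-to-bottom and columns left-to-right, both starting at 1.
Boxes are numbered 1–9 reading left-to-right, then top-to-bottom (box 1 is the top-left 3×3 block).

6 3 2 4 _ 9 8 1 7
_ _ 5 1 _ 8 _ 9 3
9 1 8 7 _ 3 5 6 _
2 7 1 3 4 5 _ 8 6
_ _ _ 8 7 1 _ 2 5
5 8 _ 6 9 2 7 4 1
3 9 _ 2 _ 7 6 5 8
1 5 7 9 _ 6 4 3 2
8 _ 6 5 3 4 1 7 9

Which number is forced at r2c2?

Row 2 already contains {1, 3, 5, 8, 9}.
Column 2 already contains {1, 3, 5, 7, 8, 9}.
Its 3×3 block (box 1) already contains {1, 2, 3, 5, 6, 8, 9}.
The only value from 1–9 not eliminated is 4, so r2c2 = 4.

4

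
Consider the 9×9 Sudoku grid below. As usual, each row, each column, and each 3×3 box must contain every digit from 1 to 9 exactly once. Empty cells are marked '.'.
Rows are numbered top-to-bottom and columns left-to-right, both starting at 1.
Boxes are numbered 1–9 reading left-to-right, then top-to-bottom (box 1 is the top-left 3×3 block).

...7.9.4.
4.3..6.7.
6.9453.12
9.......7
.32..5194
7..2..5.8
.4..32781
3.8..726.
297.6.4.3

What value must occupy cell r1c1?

Cell r1c1 itself could take any of {1, 5, 8} by direct elimination.
Consider where 1 can go in column 1.
r5c1 is out (row 5 already has a 1).
r7c1 is out (row 7 already has a 1).
So the only cell in column 1 that can hold 1 is r1c1.
Therefore r1c1 = 1.

1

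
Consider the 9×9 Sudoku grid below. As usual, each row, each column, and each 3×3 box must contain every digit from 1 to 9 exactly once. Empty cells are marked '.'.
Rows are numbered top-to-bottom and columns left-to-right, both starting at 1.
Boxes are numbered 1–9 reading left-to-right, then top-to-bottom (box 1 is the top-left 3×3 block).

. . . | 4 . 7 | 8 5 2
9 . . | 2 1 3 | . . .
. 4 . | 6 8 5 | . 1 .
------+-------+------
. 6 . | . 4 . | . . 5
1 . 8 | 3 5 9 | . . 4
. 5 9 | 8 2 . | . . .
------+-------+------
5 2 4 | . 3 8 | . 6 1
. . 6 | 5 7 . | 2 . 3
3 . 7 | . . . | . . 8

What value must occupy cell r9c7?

Cell r9c7 itself could take any of {4, 5, 9} by direct elimination.
Consider where 5 can go in column 7.
r2c7 is out (box 3 already has a 5). r3c7 is out (row 3 already has a 5). r4c7 is out (row 4 already has a 5). r5c7 is out (row 5 already has a 5). The remaining empty cells in column 7 are similarly blocked.
So the only cell in column 7 that can hold 5 is r9c7.
Therefore r9c7 = 5.

5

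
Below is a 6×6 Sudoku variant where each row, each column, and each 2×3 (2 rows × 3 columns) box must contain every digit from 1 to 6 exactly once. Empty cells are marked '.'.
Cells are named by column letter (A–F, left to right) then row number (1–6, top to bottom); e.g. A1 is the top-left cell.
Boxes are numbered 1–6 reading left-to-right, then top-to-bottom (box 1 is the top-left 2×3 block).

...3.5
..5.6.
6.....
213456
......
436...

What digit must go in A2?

3

Cell A2 itself could take any of {1, 3} by direct elimination.
Consider where 3 can go in column A.
A1 is out (row 1 already has a 3).
A5 is out (box 5 already has a 3).
So the only cell in column A that can hold 3 is A2.
Therefore A2 = 3.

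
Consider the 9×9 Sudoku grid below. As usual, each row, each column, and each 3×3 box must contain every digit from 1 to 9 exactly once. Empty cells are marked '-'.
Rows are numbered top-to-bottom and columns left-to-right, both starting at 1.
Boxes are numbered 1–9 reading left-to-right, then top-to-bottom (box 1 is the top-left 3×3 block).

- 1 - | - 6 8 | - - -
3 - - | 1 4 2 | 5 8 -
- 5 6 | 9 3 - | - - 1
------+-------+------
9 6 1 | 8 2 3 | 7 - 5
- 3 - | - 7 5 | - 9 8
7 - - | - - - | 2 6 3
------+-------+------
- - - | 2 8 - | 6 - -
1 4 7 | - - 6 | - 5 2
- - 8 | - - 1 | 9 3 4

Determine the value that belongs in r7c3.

3

Cell r7c3 itself could take any of {3, 5, 9} by direct elimination.
Consider where 3 can go in column 3.
r1c3 is out (box 1 already has a 3).
r2c3 is out (row 2 already has a 3).
r5c3 is out (row 5 already has a 3).
r6c3 is out (row 6 already has a 3).
So the only cell in column 3 that can hold 3 is r7c3.
Therefore r7c3 = 3.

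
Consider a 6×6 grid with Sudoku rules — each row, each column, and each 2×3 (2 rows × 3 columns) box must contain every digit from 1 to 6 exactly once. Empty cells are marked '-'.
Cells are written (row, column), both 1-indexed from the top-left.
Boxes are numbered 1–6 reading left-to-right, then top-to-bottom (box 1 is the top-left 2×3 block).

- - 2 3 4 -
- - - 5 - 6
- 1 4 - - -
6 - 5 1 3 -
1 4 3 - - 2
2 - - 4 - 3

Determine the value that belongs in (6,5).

Cell (6,5) itself could take any of {1, 5, 6} by direct elimination.
Consider where 1 can go in box 6.
(5,4) is out (row 5 already has a 1).
(5,5) is out (row 5 already has a 1).
So the only cell in box 6 that can hold 1 is (6,5).
Therefore (6,5) = 1.

1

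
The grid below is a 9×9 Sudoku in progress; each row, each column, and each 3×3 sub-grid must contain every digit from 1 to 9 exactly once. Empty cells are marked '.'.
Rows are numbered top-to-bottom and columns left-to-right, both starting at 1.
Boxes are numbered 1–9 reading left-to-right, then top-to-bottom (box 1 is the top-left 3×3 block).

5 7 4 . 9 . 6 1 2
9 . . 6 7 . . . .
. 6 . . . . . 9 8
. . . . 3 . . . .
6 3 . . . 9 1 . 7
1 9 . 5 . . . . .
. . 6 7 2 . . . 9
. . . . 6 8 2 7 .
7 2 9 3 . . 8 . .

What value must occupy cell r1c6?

3

Row 1 already contains {1, 2, 4, 5, 6, 7, 9}.
Column 6 already contains {8, 9}.
Its 3×3 block (box 2) already contains {6, 7, 9}.
The only value from 1–9 not eliminated is 3, so r1c6 = 3.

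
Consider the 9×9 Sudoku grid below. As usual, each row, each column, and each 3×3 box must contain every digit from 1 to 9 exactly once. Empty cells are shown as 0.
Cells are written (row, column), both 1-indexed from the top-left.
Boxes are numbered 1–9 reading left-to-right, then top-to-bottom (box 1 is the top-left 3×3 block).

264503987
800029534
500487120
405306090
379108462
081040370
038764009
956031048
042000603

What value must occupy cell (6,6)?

2

Cell (6,6) itself could take any of {2, 5} by direct elimination.
Consider where 2 can go in column 6.
(9,6) is out (row 9 already has a 2).
So the only cell in column 6 that can hold 2 is (6,6).
Therefore (6,6) = 2.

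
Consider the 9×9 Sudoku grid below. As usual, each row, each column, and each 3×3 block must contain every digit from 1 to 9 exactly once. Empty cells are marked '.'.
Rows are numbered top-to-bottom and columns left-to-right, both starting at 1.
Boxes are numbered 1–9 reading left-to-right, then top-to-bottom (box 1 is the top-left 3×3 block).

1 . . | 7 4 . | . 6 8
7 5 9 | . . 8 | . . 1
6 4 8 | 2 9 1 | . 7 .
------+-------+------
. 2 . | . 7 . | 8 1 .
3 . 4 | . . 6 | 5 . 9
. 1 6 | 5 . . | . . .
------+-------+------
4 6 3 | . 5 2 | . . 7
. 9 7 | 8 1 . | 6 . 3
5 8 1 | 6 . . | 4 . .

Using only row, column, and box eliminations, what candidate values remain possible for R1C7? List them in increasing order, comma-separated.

Row 1 already contains {1, 4, 6, 7, 8}.
Column 7 already contains {4, 5, 6, 8}.
Its 3×3 block (box 3) already contains {1, 6, 7, 8}.
Removing those from 1–9 leaves {2, 3, 9} as the candidates for R1C7.

2,3,9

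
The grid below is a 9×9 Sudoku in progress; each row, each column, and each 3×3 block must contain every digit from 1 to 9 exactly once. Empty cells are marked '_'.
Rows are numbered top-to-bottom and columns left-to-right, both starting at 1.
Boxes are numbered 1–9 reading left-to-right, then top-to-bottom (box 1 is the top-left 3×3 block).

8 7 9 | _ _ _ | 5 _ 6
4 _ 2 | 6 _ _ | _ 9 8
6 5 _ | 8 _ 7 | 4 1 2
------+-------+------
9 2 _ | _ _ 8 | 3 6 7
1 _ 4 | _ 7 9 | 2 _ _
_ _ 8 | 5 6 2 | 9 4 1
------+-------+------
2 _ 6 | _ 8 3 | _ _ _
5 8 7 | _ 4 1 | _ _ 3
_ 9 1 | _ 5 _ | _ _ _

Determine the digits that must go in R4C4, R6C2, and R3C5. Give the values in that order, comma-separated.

4,3,9

For R4C4:
  Consider where 4 can go in row 4.
  R4C3 is out (column 3 already has a 4).
  R4C5 is out (column 5 already has a 4).
  So the only cell in row 4 that can hold 4 is R4C4.
  So R4C4 = 4.
For R6C2:
  Row 6 already contains {1, 2, 4, 5, 6, 8, 9}.
  Column 2 already contains {2, 5, 7, 8, 9}.
  Its 3×3 block (box 4) already contains {1, 2, 4, 8, 9}.
  The only value from 1–9 not eliminated is 3, so R6C2 = 3.
For R3C5:
  Consider where 9 can go in row 3.
  R3C3 is out (column 3 already has a 9).
  So the only cell in row 3 that can hold 9 is R3C5.
  So R3C5 = 9.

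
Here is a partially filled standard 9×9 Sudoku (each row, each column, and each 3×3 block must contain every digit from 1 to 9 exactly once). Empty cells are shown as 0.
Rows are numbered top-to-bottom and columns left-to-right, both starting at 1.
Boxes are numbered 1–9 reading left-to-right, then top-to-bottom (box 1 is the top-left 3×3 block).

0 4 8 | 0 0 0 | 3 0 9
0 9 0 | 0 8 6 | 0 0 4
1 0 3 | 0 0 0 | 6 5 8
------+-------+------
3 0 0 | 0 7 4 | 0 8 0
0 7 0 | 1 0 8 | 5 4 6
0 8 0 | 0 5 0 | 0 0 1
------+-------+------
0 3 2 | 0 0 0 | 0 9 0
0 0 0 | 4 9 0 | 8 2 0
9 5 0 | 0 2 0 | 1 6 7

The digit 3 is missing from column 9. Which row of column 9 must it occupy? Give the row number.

Consider where 3 can go in column 9.
R4C9 is out (row 4 already has a 3).
R7C9 is out (row 7 already has a 3).
So the only cell in column 9 that can hold 3 is R8C9.
That is row 8.

8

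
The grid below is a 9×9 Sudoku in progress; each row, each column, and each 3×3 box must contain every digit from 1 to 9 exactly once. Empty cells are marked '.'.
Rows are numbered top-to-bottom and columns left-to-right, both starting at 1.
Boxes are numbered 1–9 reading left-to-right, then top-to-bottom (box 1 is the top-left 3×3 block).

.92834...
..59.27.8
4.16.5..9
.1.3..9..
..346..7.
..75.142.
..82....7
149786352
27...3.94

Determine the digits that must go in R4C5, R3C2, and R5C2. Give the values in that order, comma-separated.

For R4C5:
  Consider where 2 can go in box 5.
  R4C6 is out (column 6 already has a 2).
  R5C6 is out (column 6 already has a 2).
  R6C5 is out (row 6 already has a 2).
  So the only cell in box 5 that can hold 2 is R4C5.
  So R4C5 = 2.
For R3C2:
  Consider where 8 can go in box 1.
  R1C1 is out (row 1 already has a 8).
  R2C1 is out (row 2 already has a 8).
  R2C2 is out (row 2 already has a 8).
  So the only cell in box 1 that can hold 8 is R3C2.
  So R3C2 = 8.
For R5C2:
  Consider where 2 can go in column 2.
  R2C2 is out (row 2 already has a 2).
  R3C2 is out (box 1 already has a 2).
  R6C2 is out (row 6 already has a 2).
  R7C2 is out (row 7 already has a 2).
  So the only cell in column 2 that can hold 2 is R5C2.
  So R5C2 = 2.

2,8,2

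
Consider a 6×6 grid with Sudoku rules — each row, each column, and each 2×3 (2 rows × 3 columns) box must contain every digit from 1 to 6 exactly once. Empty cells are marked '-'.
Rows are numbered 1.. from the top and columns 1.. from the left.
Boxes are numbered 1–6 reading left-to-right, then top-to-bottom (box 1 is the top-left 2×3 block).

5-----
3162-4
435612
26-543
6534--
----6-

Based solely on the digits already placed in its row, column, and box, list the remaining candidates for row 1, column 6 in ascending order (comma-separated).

Row 1 already contains {5}.
Column 6 already contains {2, 3, 4}.
Its 2×3 block (box 2) already contains {2, 4}.
Removing those from 1–6 leaves {1, 6} as the candidates for row 1, column 6.

1,6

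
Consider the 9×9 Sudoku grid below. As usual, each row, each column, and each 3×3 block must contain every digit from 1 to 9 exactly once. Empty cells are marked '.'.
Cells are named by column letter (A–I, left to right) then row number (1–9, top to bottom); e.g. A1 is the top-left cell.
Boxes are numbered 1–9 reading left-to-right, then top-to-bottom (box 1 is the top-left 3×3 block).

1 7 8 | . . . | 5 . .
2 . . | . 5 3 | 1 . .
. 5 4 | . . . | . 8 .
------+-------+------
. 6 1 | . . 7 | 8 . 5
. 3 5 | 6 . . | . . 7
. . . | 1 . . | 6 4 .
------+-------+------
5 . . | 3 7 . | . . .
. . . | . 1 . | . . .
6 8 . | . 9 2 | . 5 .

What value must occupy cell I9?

Cell I9 itself could take any of {1, 3, 4} by direct elimination.
Consider where 1 can go in row 9.
C9 is out (column C already has a 1).
D9 is out (column D already has a 1).
G9 is out (column G already has a 1).
So the only cell in row 9 that can hold 1 is I9.
Therefore I9 = 1.

1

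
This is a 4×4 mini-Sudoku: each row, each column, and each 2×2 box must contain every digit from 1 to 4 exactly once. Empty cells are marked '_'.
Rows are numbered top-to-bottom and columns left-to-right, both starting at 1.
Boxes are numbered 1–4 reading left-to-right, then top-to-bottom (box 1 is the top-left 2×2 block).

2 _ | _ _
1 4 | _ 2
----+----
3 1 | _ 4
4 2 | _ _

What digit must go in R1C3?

4

Cell R1C3 itself could take any of {1, 3, 4} by direct elimination.
Consider where 4 can go in row 1.
R1C2 is out (column 2 already has a 4).
R1C4 is out (column 4 already has a 4).
So the only cell in row 1 that can hold 4 is R1C3.
Therefore R1C3 = 4.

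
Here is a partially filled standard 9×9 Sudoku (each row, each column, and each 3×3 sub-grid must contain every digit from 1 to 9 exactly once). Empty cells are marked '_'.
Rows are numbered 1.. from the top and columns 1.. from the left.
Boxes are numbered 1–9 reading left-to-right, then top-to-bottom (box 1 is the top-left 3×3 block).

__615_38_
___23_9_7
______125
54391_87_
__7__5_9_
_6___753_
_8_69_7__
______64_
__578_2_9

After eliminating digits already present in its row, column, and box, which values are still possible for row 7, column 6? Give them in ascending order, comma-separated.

Row 7 already contains {6, 7, 8, 9}.
Column 6 already contains {5, 7}.
Its 3×3 block (box 8) already contains {6, 7, 8, 9}.
Removing those from 1–9 leaves {1, 2, 3, 4} as the candidates for row 7, column 6.

1,2,3,4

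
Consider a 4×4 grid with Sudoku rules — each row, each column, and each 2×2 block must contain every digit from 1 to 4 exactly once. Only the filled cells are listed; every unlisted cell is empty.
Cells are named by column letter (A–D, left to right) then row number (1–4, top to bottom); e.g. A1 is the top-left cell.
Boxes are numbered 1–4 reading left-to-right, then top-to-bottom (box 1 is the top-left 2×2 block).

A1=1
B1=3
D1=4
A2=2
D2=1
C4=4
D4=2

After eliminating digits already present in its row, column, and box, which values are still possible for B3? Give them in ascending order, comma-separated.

Row 3 already contains {}.
Column B already contains {3}.
Its 2×2 block (box 3) already contains {}.
Removing those from 1–4 leaves {1, 2, 4} as the candidates for B3.

1,2,4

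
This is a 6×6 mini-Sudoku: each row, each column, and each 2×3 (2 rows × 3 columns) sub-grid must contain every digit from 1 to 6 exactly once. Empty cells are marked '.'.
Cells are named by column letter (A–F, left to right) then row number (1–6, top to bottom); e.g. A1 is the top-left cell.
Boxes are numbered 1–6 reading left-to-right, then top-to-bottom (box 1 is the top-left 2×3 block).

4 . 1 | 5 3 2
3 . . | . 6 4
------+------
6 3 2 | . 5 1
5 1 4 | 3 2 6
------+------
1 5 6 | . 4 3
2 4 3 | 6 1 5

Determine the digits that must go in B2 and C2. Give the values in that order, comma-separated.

2,5

For B2:
  Row 2 already contains {3, 4, 6}.
  Column B already contains {1, 3, 4, 5}.
  Its 2×3 block (box 1) already contains {1, 3, 4}.
  The only value from 1–6 not eliminated is 2, so B2 = 2.
For C2:
  Row 2 already contains {3, 4, 6}.
  Column C already contains {1, 2, 3, 4, 6}.
  Its 2×3 block (box 1) already contains {1, 3, 4}.
  The only value from 1–6 not eliminated is 5, so C2 = 5.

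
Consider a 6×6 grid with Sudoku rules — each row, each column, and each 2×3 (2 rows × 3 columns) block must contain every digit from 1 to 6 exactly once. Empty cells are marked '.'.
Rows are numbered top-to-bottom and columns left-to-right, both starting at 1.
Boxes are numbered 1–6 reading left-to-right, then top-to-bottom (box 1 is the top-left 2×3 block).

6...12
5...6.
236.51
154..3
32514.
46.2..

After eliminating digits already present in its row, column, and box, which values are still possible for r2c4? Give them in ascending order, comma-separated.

Row 2 already contains {5, 6}.
Column 4 already contains {1, 2}.
Its 2×3 block (box 2) already contains {1, 2, 6}.
Removing those from 1–6 leaves {3, 4} as the candidates for r2c4.

3,4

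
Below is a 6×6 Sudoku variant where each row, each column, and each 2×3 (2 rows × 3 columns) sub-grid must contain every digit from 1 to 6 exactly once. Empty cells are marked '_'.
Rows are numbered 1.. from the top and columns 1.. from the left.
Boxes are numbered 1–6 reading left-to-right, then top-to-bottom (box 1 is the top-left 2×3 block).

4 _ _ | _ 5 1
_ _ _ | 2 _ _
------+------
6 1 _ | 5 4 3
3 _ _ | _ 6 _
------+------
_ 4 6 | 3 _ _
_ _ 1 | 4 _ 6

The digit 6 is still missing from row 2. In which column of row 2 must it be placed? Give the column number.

Consider where 6 can go in row 2.
row 2, column 1 is out (column 1 already has a 6).
row 2, column 3 is out (column 3 already has a 6).
row 2, column 5 is out (column 5 already has a 6).
row 2, column 6 is out (column 6 already has a 6).
So the only cell in row 2 that can hold 6 is row 2, column 2.
That is column 2.

2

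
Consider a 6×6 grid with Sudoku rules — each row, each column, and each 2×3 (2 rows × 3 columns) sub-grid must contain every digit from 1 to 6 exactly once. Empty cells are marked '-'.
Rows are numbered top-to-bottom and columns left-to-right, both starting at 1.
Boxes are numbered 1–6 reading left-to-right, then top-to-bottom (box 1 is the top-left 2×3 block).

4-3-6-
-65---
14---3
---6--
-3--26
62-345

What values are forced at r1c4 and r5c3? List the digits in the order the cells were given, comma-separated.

5,4

For r1c4:
  Consider where 5 can go in row 1.
  r1c2 is out (box 1 already has a 5).
  r1c6 is out (column 6 already has a 5).
  So the only cell in row 1 that can hold 5 is r1c4.
  So r1c4 = 5.
For r5c3:
  Consider where 4 can go in row 5.
  r5c1 is out (column 1 already has a 4).
  r5c4 is out (box 6 already has a 4).
  So the only cell in row 5 that can hold 4 is r5c3.
  So r5c3 = 4.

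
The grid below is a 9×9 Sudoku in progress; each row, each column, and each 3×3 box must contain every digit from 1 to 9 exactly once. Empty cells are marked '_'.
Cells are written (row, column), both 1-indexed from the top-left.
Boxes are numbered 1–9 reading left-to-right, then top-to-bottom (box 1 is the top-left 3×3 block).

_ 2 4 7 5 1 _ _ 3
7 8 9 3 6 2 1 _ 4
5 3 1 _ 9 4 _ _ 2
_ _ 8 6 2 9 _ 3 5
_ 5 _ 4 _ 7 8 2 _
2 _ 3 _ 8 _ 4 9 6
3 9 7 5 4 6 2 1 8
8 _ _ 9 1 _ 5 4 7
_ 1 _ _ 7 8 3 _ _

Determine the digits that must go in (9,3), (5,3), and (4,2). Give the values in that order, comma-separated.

5,6,4

For (9,3):
  Consider where 5 can go in column 3.
  (5,3) is out (row 5 already has a 5).
  (8,3) is out (row 8 already has a 5).
  So the only cell in column 3 that can hold 5 is (9,3).
  So (9,3) = 5.
For (5,3):
  Row 5 already contains {2, 4, 5, 7, 8}.
  Column 3 already contains {1, 3, 4, 7, 8, 9}.
  Its 3×3 block (box 4) already contains {2, 3, 5, 8}.
  The only value from 1–9 not eliminated is 6, so (5,3) = 6.
For (4,2):
  Consider where 4 can go in column 2.
  (6,2) is out (row 6 already has a 4).
  (8,2) is out (row 8 already has a 4).
  So the only cell in column 2 that can hold 4 is (4,2).
  So (4,2) = 4.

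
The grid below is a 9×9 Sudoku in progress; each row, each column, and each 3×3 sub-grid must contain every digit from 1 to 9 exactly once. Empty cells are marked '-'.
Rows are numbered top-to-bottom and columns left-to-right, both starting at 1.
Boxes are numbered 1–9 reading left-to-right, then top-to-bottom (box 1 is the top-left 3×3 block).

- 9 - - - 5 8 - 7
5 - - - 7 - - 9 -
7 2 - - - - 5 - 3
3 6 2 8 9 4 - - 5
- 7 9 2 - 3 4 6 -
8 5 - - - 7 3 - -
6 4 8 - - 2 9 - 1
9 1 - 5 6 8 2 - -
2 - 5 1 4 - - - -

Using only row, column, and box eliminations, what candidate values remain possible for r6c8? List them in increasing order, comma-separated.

Row 6 already contains {3, 5, 7, 8}.
Column 8 already contains {6, 9}.
Its 3×3 block (box 6) already contains {3, 4, 5, 6}.
Removing those from 1–9 leaves {1, 2} as the candidates for r6c8.

1,2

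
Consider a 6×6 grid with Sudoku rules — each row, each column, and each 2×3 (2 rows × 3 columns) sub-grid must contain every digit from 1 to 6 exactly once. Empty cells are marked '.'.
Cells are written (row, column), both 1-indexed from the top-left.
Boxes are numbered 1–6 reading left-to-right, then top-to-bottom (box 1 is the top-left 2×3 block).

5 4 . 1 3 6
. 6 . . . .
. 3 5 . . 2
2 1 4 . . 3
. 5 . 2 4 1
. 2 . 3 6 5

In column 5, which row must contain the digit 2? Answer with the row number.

Consider where 2 can go in column 5.
(3,5) is out (row 3 already has a 2).
(4,5) is out (row 4 already has a 2).
So the only cell in column 5 that can hold 2 is (2,5).
That is row 2.

2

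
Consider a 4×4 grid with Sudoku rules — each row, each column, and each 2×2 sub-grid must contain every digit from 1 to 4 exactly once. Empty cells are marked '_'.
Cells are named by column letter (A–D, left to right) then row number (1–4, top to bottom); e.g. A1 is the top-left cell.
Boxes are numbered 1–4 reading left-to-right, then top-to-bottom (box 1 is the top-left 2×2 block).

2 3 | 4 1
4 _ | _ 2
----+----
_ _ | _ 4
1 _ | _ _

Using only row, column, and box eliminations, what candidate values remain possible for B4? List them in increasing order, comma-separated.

2,4

Row 4 already contains {1}.
Column B already contains {3}.
Its 2×2 block (box 3) already contains {1}.
Removing those from 1–4 leaves {2, 4} as the candidates for B4.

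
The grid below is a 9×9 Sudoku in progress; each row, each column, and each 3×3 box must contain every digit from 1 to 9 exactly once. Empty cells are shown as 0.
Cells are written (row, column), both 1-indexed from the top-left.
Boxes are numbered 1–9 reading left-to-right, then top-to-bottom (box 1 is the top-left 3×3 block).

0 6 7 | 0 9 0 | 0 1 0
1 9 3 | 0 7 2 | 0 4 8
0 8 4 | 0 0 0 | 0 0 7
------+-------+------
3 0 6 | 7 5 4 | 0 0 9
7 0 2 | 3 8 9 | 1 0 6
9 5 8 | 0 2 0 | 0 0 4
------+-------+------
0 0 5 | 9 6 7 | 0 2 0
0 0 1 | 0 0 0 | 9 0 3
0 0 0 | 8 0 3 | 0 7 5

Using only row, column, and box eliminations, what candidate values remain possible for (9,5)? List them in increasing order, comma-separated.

Row 9 already contains {3, 5, 7, 8}.
Column 5 already contains {2, 5, 6, 7, 8, 9}.
Its 3×3 block (box 8) already contains {3, 6, 7, 8, 9}.
Removing those from 1–9 leaves {1, 4} as the candidates for (9,5).

1,4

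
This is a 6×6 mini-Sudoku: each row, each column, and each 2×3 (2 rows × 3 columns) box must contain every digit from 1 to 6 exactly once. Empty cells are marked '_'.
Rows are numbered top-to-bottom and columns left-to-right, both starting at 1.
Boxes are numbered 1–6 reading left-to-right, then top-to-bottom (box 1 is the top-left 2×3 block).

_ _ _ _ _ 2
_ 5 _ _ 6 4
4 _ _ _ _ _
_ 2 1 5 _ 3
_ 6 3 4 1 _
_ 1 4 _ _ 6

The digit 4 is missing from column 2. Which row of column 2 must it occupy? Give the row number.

1

Consider where 4 can go in column 2.
r3c2 is out (row 3 already has a 4).
So the only cell in column 2 that can hold 4 is r1c2.
That is row 1.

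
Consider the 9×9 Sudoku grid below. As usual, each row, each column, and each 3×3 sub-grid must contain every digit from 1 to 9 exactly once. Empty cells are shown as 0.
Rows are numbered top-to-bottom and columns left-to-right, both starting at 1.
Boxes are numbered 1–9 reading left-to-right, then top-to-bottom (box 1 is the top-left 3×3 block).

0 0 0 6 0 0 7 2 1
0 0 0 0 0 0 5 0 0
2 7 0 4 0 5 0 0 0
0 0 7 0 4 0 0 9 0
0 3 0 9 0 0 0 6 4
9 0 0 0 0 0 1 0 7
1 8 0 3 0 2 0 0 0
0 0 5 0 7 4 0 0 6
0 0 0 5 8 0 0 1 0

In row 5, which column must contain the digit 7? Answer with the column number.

6

Consider where 7 can go in row 5.
r5c1 is out (box 4 already has a 7).
r5c3 is out (column 3 already has a 7).
r5c5 is out (column 5 already has a 7).
r5c7 is out (column 7 already has a 7).
So the only cell in row 5 that can hold 7 is r5c6.
That is column 6.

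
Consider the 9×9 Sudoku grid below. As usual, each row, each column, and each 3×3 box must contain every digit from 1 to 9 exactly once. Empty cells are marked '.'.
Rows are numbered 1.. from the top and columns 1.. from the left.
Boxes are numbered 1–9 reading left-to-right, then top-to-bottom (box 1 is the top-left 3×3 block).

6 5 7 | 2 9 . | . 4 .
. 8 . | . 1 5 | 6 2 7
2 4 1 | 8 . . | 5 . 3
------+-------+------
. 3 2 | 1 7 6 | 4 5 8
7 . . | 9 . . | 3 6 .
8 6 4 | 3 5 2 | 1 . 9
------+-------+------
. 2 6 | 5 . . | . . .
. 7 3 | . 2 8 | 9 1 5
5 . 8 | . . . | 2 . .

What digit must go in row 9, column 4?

Cell row 9, column 4 itself could take any of {4, 6, 7} by direct elimination.
Consider where 7 can go in column 4.
row 2, column 4 is out (row 2 already has a 7).
row 8, column 4 is out (row 8 already has a 7).
So the only cell in column 4 that can hold 7 is row 9, column 4.
Therefore row 9, column 4 = 7.

7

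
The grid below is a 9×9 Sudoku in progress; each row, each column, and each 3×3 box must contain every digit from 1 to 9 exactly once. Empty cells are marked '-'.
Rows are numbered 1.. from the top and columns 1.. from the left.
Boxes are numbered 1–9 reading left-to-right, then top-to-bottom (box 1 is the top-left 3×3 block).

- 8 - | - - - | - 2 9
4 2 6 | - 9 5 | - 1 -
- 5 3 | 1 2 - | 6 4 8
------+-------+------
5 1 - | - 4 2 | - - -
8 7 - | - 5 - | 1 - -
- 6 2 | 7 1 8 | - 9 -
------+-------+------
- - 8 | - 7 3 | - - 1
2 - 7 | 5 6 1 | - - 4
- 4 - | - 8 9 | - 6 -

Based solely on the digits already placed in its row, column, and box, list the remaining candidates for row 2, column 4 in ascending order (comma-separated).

3,8

Row 2 already contains {1, 2, 4, 5, 6, 9}.
Column 4 already contains {1, 5, 7}.
Its 3×3 block (box 2) already contains {1, 2, 5, 9}.
Removing those from 1–9 leaves {3, 8} as the candidates for row 2, column 4.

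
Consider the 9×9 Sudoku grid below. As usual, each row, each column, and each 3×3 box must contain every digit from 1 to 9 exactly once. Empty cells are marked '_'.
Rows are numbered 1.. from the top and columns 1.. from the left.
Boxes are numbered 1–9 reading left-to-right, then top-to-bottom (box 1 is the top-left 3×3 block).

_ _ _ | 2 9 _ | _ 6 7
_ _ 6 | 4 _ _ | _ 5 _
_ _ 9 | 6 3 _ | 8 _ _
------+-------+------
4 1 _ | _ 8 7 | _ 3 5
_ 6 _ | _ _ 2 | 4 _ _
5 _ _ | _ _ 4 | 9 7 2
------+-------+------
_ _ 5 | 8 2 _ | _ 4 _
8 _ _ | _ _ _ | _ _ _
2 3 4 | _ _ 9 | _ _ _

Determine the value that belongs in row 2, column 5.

7

Cell row 2, column 5 itself could take any of {1, 7} by direct elimination.
Consider where 7 can go in box 2.
row 1, column 6 is out (row 1 already has a 7).
row 2, column 6 is out (column 6 already has a 7).
row 3, column 6 is out (column 6 already has a 7).
So the only cell in box 2 that can hold 7 is row 2, column 5.
Therefore row 2, column 5 = 7.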